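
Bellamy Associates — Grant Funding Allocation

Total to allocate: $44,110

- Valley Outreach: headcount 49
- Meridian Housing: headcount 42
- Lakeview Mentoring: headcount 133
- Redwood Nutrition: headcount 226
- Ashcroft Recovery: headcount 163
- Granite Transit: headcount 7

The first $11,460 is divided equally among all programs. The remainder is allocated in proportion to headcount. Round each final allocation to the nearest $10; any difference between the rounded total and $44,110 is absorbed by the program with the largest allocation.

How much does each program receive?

Valley Outreach: $4,490; Meridian Housing: $4,120; Lakeview Mentoring: $8,910; Redwood Nutrition: $13,820; Ashcroft Recovery: $10,490; Granite Transit: $2,280

First tranche $11,460 split equally: $1,910 each.
Remainder $32,650 by headcount (total 620): Valley Outreach 2,580.40 → $2,580; Meridian Housing 2,211.77 → $2,210; Lakeview Mentoring 7,003.95 → $7,000; Redwood Nutrition 11,901.45 → $11,900; Ashcroft Recovery 8,583.79 → $8,580; Granite Transit 368.63 → $370.
Rounding difference +$10 on remainder applied to Redwood Nutrition.
Totals: Valley Outreach $1,910 + $2,580 = $4,490; Meridian Housing $1,910 + $2,210 = $4,120; Lakeview Mentoring $1,910 + $7,000 = $8,910; Redwood Nutrition $1,910 + $11,910 = $13,820; Ashcroft Recovery $1,910 + $8,580 = $10,490; Granite Transit $1,910 + $370 = $2,280.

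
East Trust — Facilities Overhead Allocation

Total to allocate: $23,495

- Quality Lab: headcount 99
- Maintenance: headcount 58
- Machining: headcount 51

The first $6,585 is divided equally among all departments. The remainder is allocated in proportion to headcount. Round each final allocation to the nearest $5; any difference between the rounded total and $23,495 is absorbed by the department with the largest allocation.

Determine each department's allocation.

First tranche $6,585 split equally: $2,195 each.
Remainder $16,910 by headcount (total 208): Quality Lab 8,048.51 → $8,050; Maintenance 4,715.29 → $4,715; Machining 4,146.20 → $4,145.
Totals: Quality Lab $2,195 + $8,050 = $10,245; Maintenance $2,195 + $4,715 = $6,910; Machining $2,195 + $4,145 = $6,340.

Quality Lab: $10,245; Maintenance: $6,910; Machining: $6,340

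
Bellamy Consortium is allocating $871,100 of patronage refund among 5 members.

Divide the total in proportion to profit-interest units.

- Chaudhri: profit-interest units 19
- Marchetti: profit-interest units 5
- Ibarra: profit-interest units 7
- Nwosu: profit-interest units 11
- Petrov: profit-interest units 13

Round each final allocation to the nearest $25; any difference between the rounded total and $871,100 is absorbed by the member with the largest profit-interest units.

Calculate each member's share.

Total profit-interest units = 19 + 5 + 7 + 11 + 13 = 55.
Raw shares: Chaudhri 300,925.45; Marchetti 79,190.91; Ibarra 110,867.27; Nwosu 174,220.00; Petrov 205,896.36.
After rounding ($25): Chaudhri $300,925; Marchetti $79,200; Ibarra $110,875; Nwosu $174,225; Petrov $205,900. Sum = $871,125.
Difference $871,100 − $871,125 = −$25 applied to largest profit-interest units (Chaudhri): Chaudhri becomes $300,900.

Chaudhri: $300,900; Marchetti: $79,200; Ibarra: $110,875; Nwosu: $174,225; Petrov: $205,900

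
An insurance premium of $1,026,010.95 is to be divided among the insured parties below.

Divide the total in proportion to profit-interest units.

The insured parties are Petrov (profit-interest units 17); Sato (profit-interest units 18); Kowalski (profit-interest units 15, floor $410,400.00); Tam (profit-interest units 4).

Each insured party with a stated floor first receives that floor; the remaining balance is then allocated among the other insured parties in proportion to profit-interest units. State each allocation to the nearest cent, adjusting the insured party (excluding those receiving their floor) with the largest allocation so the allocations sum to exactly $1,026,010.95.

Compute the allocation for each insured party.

Guaranteed amounts: Kowalski $410,400.00. Remaining pool $615,610.95.
Remaining pool split over remaining profit-interest units 39: Petrov 268,343.2346 → $268,343.23; Sato 284,128.1308 → $284,128.13; Tam 63,139.5846 → $63,139.58.
Rounding difference +$0.01 applied to Sato → $284,128.14.

Petrov: $268,343.23 | Sato: $284,128.14 | Kowalski: $410,400.00 | Tam: $63,139.58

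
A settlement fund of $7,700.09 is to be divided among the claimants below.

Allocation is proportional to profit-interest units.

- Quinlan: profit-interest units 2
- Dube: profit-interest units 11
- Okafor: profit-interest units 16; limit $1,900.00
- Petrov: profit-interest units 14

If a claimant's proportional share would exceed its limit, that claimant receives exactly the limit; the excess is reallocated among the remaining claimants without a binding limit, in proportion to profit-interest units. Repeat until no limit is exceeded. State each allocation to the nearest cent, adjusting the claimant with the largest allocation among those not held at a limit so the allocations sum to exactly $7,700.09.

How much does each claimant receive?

Quinlan: $429.64 · Dube: $2,363.00 · Okafor: $1,900.00 · Petrov: $3,007.45

Combined profit-interest units = 43.
Proportional shares (ignoring caps): Quinlan 358.1437; Dube 1,969.7905; Okafor 2,865.1498; Petrov 2,507.0060.
Capped: Okafor ($1,900.00); remaining pool $5,800.09 reallocated over remaining profit-interest units 27.
Redistributed shares: Quinlan 429.6363 → $429.64; Dube 2,362.9996 → $2,363.00; Petrov 3,007.4541 → $3,007.45.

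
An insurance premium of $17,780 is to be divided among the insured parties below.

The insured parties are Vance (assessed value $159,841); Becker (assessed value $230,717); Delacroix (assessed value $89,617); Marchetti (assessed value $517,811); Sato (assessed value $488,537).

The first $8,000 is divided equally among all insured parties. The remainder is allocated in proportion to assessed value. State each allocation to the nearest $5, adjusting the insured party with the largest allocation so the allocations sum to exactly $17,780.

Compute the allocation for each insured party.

Equal tier: $8,000 ÷ 5 = $1,600 apiece.
Remainder $9,780 by assessed value (total 1,486,523): Vance 1,051.61 → $1,050; Becker 1,517.91 → $1,520; Delacroix 589.60 → $590; Marchetti 3,406.74 → $3,405; Sato 3,214.14 → $3,215.
Totals: Vance $1,600 + $1,050 = $2,650; Becker $1,600 + $1,520 = $3,120; Delacroix $1,600 + $590 = $2,190; Marchetti $1,600 + $3,405 = $5,005; Sato $1,600 + $3,215 = $4,815.

Vance: $2,650; Becker: $3,120; Delacroix: $2,190; Marchetti: $5,005; Sato: $4,815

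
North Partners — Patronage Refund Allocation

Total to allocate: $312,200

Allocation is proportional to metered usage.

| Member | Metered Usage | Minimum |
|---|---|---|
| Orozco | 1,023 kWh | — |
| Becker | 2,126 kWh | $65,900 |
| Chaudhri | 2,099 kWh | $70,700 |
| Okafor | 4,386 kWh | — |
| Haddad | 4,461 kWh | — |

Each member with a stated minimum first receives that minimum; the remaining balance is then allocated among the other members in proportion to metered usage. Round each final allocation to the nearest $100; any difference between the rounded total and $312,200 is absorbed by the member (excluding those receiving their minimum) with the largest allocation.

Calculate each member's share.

Orozco: $18,200; Becker: $65,900; Chaudhri: $70,700; Okafor: $78,000; Haddad: $79,400

Fund the minimums — Becker $65,900; Chaudhri $70,700. Balance $175,600.
Balance split over remaining metered usage 9,870: Orozco 18,200.49 → $18,200; Okafor 78,032.58 → $78,000; Haddad 79,366.93 → $79,400.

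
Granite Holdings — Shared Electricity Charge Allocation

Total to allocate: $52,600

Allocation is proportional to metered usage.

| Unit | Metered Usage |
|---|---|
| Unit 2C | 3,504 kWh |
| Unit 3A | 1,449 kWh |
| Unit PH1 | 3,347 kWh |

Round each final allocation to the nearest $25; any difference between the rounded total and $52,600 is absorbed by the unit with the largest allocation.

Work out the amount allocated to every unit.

Unit 2C: $22,225 · Unit 3A: $9,175 · Unit PH1: $21,200

Total metered usage = 8,300.
Unrounded shares: Unit 2C 3,504/8,300 × $52,600 = 22,206.07; Unit 3A 1,449/8,300 × $52,600 = 9,182.82; Unit PH1 3,347/8,300 × $52,600 = 21,211.11.
Rounded to nearest $25: Unit 2C $22,200; Unit 3A $9,175; Unit PH1 $21,200. Sum = $52,575.
Difference $52,600 − $52,575 = +$25 applied to largest allocation (Unit 2C): Unit 2C becomes $22,225.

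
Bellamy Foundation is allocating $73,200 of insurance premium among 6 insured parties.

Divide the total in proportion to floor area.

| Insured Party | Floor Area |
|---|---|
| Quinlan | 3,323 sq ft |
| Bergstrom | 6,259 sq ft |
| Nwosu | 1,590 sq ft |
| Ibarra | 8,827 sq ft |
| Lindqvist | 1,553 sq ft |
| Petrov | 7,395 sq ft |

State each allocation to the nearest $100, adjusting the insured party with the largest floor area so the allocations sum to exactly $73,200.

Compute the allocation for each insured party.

Quinlan: $8,400; Bergstrom: $15,800; Nwosu: $4,000; Ibarra: $22,400; Lindqvist: $3,900; Petrov: $18,700

Total floor area = 28,947.
Pro-rata amounts: Quinlan 3,323/28,947 × $73,200 = 8,403.07; Bergstrom 6,259/28,947 × $73,200 = 15,827.51; Nwosu 1,590/28,947 × $73,200 = 4,020.73; Ibarra 8,827/28,947 × $73,200 = 22,321.36; Lindqvist 1,553/28,947 × $73,200 = 3,927.16; Petrov 7,395/28,947 × $73,200 = 18,700.18.
Rounded to nearest $100: Quinlan $8,400; Bergstrom $15,800; Nwosu $4,000; Ibarra $22,300; Lindqvist $3,900; Petrov $18,700. Sum = $73,100.
Difference $73,200 − $73,100 = +$100 applied to largest floor area (Ibarra): Ibarra becomes $22,400.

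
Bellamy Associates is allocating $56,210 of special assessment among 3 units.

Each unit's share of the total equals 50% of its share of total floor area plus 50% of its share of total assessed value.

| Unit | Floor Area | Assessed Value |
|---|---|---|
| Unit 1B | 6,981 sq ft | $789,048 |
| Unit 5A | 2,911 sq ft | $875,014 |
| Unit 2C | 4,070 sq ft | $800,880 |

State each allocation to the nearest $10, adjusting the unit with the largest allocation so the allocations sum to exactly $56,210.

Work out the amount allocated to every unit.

Unit 1B: $23,050 | Unit 5A: $15,840 | Unit 2C: $17,320

Floor area total 13,962; assessed value total 2,464,942.
Blended shares (50% floor area + 50% assessed value): Unit 1B 0.4101; Unit 5A 0.2817; Unit 2C 0.3082.
Raw shares: Unit 1B 23,049.14; Unit 5A 15,836.55; Unit 2C 17,324.31.
Rounded to nearest $10: Unit 1B $23,050; Unit 5A $15,840; Unit 2C $17,320. Sum = $56,210.
No rounding difference to absorb.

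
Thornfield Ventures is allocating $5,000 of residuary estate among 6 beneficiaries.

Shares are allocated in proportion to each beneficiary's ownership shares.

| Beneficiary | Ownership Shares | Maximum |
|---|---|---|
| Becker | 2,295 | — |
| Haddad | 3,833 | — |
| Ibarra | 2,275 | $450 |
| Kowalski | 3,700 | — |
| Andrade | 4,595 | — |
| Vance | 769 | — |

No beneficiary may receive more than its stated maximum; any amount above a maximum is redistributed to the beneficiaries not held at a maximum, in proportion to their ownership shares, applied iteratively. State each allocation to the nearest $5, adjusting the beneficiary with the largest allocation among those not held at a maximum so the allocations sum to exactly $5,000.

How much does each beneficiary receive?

Becker: $685 · Haddad: $1,150 · Ibarra: $450 · Kowalski: $1,110 · Andrade: $1,375 · Vance: $230

Sum of ownership shares: 17,467.
Proportional shares (ignoring caps): Becker 656.95; Haddad 1,097.21; Ibarra 651.23; Kowalski 1,059.14; Andrade 1,315.34; Vance 220.13.
Held at cap: Ibarra ($450); residual $4,550 reallocated over remaining ownership shares 15,192.
Redistributed shares: Becker 687.35 → $685; Haddad 1,147.98 → $1,150; Kowalski 1,108.15 → $1,110; Andrade 1,376.20 → $1,375; Vance 230.32 → $230.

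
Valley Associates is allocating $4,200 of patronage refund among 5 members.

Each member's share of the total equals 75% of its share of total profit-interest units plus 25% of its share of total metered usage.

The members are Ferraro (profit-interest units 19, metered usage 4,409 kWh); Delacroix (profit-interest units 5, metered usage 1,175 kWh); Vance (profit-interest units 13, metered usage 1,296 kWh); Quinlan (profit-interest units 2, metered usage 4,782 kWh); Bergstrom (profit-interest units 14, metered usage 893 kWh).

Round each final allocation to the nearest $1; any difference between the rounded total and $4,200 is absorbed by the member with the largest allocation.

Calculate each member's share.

Totals — profit-interest units 53, metered usage 12,555.
Combined weights (75% profit-interest units + 25% metered usage): Ferraro 0.3567; Delacroix 0.0942; Vance 0.2098; Quinlan 0.1235; Bergstrom 0.2159.
Unrounded shares: Ferraro 1,497.98; Delacroix 395.44; Vance 881.03; Quinlan 518.80; Bergstrom 906.76.
After rounding ($1): Ferraro $1,498; Delacroix $395; Vance $881; Quinlan $519; Bergstrom $907. Sum = $4,200.
Rounded total matches; no reconciliation needed.

Ferraro: $1,498 · Delacroix: $395 · Vance: $881 · Quinlan: $519 · Bergstrom: $907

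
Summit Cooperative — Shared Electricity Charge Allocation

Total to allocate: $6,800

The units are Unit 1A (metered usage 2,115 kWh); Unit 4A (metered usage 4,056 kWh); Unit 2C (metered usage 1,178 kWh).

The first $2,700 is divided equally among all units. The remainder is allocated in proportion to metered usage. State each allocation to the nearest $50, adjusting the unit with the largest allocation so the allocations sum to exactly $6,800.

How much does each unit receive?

Unit 1A: $2,100; Unit 4A: $3,150; Unit 2C: $1,550

$2,700 shared equally gives $900 per unit.
Remainder $4,100 by metered usage (total 7,349): Unit 1A 1,179.96 → $1,200; Unit 4A 2,262.84 → $2,250; Unit 2C 657.21 → $650.
Totals: Unit 1A $900 + $1,200 = $2,100; Unit 4A $900 + $2,250 = $3,150; Unit 2C $900 + $650 = $1,550.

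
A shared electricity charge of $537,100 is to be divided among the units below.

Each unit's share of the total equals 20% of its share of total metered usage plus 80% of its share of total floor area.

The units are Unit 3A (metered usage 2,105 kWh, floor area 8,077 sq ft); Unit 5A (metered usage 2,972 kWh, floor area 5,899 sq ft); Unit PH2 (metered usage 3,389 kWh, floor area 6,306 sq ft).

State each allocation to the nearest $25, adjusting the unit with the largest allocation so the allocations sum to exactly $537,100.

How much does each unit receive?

Unit 3A: $197,825 | Unit 5A: $162,675 | Unit PH2: $176,600

Totals — metered usage 8,466, floor area 20,282.
Composite weights (20% metered usage + 80% floor area): Unit 3A 0.3683; Unit 5A 0.3029; Unit PH2 0.3288.
Proportional shares: Unit 3A 197,822.65; Unit 5A 162,681.94; Unit PH2 176,595.41.
After rounding ($25): Unit 3A $197,825; Unit 5A $162,675; Unit PH2 $176,600. Sum = $537,100.
No rounding difference to absorb.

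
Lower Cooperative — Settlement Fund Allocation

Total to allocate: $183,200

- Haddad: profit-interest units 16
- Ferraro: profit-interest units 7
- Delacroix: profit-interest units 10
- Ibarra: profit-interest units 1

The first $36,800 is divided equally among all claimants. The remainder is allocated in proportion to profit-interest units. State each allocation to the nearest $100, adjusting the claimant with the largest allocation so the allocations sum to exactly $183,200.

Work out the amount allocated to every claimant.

Equal tier: $36,800 ÷ 4 = $9,200 apiece.
Remainder $146,400 by profit-interest units (total 34): Haddad 68,894.12 → $68,900; Ferraro 30,141.18 → $30,100; Delacroix 43,058.82 → $43,100; Ibarra 4,305.88 → $4,300.
Totals: Haddad $9,200 + $68,900 = $78,100; Ferraro $9,200 + $30,100 = $39,300; Delacroix $9,200 + $43,100 = $52,300; Ibarra $9,200 + $4,300 = $13,500.

Haddad: $78,100 · Ferraro: $39,300 · Delacroix: $52,300 · Ibarra: $13,500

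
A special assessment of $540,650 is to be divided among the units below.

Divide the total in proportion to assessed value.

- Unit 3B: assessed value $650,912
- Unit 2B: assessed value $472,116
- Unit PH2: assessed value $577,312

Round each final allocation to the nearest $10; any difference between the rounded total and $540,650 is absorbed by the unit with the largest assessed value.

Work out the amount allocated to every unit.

Unit 3B: $206,960 | Unit 2B: $150,120 | Unit PH2: $183,570

Total assessed value = 650,912 + 472,116 + 577,312 = 1,700,340.
Proportional shares: Unit 3B 206,967.77; Unit 2B 150,116.75; Unit PH2 183,565.48.
Rounded to nearest $10: Unit 3B $206,970; Unit 2B $150,120; Unit PH2 $183,570. Sum = $540,660.
Difference $540,650 − $540,660 = −$10 applied to largest assessed value (Unit 3B): Unit 3B becomes $206,960.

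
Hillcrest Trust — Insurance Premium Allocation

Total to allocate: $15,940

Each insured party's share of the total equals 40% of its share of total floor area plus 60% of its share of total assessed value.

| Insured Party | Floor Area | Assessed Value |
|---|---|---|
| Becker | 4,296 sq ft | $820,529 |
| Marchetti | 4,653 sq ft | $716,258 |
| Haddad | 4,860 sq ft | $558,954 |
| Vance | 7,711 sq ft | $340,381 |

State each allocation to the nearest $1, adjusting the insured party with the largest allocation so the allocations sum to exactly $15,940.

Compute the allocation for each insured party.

Becker: $4,494; Marchetti: $4,191; Haddad: $3,634; Vance: $3,621

Totals — floor area 21,520, assessed value 2,436,122.
Composite weights (40% floor area + 60% assessed value): Becker 0.2819; Marchetti 0.2629; Haddad 0.2280; Vance 0.2272.
Proportional shares: Becker 4,494.15; Marchetti 4,190.57; Haddad 3,634.34; Vance 3,620.94.
After rounding ($1): Becker $4,494; Marchetti $4,191; Haddad $3,634; Vance $3,621. Sum = $15,940.
Rounded total matches; no reconciliation needed.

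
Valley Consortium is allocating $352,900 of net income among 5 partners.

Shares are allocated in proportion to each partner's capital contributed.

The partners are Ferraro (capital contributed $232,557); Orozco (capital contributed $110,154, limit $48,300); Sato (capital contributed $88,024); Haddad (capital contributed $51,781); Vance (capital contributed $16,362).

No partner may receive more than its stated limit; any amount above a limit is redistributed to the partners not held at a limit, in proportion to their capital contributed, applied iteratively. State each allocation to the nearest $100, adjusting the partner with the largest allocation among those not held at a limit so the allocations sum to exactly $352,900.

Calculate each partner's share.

Ferraro: $182,200 · Orozco: $48,300 · Sato: $69,000 · Haddad: $40,600 · Vance: $12,800

Total capital contributed = 498,878.
Proportional shares (ignoring caps): Ferraro 164,507.89; Orozco 77,921.55; Sato 62,267.07; Haddad 36,629.23; Vance 11,574.27.
Capped: Orozco ($48,300); residual $304,600 reallocated over remaining capital contributed 388,724.
Redistributed shares: Ferraro 182,229.20 → $182,200; Sato 68,974.67 → $69,000; Haddad 40,575.04 → $40,600; Vance 12,821.09 → $12,800.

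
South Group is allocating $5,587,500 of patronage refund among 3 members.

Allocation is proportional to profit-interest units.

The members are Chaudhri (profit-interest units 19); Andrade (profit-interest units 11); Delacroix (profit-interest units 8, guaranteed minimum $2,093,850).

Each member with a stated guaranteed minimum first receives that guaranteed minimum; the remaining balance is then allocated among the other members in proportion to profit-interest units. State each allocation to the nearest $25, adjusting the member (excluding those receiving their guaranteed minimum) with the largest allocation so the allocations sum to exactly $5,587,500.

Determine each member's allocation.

Chaudhri: $2,212,650 | Andrade: $1,281,000 | Delacroix: $2,093,850

Minimums first: Delacroix $2,093,850. Residual $3,493,650.
Residual split over remaining profit-interest units 30: Chaudhri 2,212,645.00 → $2,212,650; Andrade 1,281,005.00 → $1,281,000.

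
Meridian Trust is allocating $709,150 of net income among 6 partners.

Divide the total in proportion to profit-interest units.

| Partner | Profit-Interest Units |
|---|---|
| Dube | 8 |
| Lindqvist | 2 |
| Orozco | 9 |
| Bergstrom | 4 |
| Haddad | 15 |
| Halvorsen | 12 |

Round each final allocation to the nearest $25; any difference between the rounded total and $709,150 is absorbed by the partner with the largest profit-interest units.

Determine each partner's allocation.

Combined profit-interest units = 50.
Proportional shares: Dube 8/50 × $709,150 = 113,464.00; Lindqvist 2/50 × $709,150 = 28,366.00; Orozco 9/50 × $709,150 = 127,647.00; Bergstrom 4/50 × $709,150 = 56,732.00; Haddad 15/50 × $709,150 = 212,745.00; Halvorsen 12/50 × $709,150 = 170,196.00.
Rounded to nearest $25: Dube $113,475; Lindqvist $28,375; Orozco $127,650; Bergstrom $56,725; Haddad $212,750; Halvorsen $170,200. Sum = $709,175.
Difference $709,150 − $709,175 = −$25 applied to largest profit-interest units (Haddad): Haddad becomes $212,725.

Dube: $113,475 · Lindqvist: $28,375 · Orozco: $127,650 · Bergstrom: $56,725 · Haddad: $212,725 · Halvorsen: $170,200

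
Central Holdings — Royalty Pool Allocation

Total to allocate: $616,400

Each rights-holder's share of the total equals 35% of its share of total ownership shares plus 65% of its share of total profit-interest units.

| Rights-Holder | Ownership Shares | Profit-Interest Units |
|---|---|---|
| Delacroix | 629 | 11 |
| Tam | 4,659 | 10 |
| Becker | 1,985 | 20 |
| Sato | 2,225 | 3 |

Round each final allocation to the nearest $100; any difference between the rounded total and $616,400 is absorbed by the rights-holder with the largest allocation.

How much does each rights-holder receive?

Ownership shares total 9,498; profit-interest units total 44.
Combined weights (35% ownership shares + 65% profit-interest units): Delacroix 0.1857; Tam 0.3194; Becker 0.3686; Sato 0.1263.
Proportional shares: Delacroix 114,452.27; Tam 196,884.81; Becker 227,205.98; Sato 77,856.95.
After rounding ($100): Delacroix $114,500; Tam $196,900; Becker $227,200; Sato $77,900. Sum = $616,500.
Difference $616,400 − $616,500 = −$100 applied to largest allocation (Becker): Becker becomes $227,100.

Delacroix: $114,500 | Tam: $196,900 | Becker: $227,100 | Sato: $77,900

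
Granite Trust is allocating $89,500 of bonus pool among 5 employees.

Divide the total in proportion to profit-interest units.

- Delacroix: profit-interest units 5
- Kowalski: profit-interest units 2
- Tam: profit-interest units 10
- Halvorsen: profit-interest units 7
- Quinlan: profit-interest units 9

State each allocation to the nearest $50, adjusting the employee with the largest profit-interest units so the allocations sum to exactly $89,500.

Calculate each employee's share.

Total profit-interest units = 33.
Pro-rata amounts: Delacroix 5/33 × $89,500 = 13,560.61; Kowalski 2/33 × $89,500 = 5,424.24; Tam 10/33 × $89,500 = 27,121.21; Halvorsen 7/33 × $89,500 = 18,984.85; Quinlan 9/33 × $89,500 = 24,409.09.
Rounded to nearest $50: Delacroix $13,550; Kowalski $5,400; Tam $27,100; Halvorsen $19,000; Quinlan $24,400. Sum = $89,450.
Difference $89,500 − $89,450 = +$50 applied to largest profit-interest units (Tam): Tam becomes $27,150.

Delacroix: $13,550 | Kowalski: $5,400 | Tam: $27,150 | Halvorsen: $19,000 | Quinlan: $24,400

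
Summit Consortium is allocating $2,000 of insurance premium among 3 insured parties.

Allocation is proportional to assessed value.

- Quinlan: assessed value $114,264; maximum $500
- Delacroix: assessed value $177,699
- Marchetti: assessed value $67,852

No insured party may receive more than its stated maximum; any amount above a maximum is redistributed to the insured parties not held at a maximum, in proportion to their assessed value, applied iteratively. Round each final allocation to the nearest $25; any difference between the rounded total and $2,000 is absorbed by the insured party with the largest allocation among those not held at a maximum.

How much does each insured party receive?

Quinlan: $500; Delacroix: $1,075; Marchetti: $425

Total assessed value = 359,815.
Unconstrained shares: Quinlan 635.13; Delacroix 987.72; Marchetti 377.15.
Cap binds for Quinlan ($500); residual $1,500 reallocated over remaining assessed value 245,551.
Redistributed shares: Delacroix 1,085.51 → $1,075; Marchetti 414.49 → $425.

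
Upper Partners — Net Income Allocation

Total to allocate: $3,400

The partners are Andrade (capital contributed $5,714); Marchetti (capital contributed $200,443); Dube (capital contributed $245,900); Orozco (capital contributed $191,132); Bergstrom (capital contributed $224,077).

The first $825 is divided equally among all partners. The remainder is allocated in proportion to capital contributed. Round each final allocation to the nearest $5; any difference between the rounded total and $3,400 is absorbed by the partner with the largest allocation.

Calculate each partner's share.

Equal tier: $825 ÷ 5 = $165 apiece.
Remainder $2,575 by capital contributed (total 867,266): Andrade 16.97 → $15; Marchetti 595.14 → $595; Dube 730.10 → $730; Orozco 567.49 → $565; Bergstrom 665.31 → $665.
Rounding difference +$5 on remainder applied to Dube.
Totals: Andrade $165 + $15 = $180; Marchetti $165 + $595 = $760; Dube $165 + $735 = $900; Orozco $165 + $565 = $730; Bergstrom $165 + $665 = $830.

Andrade: $180; Marchetti: $760; Dube: $900; Orozco: $730; Bergstrom: $830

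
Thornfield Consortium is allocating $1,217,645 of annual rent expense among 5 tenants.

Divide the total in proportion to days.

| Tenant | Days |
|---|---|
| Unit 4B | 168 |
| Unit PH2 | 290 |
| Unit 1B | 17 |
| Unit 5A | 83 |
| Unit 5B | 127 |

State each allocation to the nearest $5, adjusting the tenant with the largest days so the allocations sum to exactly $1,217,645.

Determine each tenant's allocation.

Days total: 685.
Raw shares: Unit 4B 168/685 × $1,217,645 = 298,634.10; Unit PH2 290/685 × $1,217,645 = 515,499.34; Unit 1B 17/685 × $1,217,645 = 30,218.93; Unit 5A 83/685 × $1,217,645 = 147,539.47; Unit 5B 127/685 × $1,217,645 = 225,753.16.
Rounded to nearest $5: Unit 4B $298,635; Unit PH2 $515,500; Unit 1B $30,220; Unit 5A $147,540; Unit 5B $225,755. Sum = $1,217,650.
Difference $1,217,645 − $1,217,650 = −$5 applied to largest days (Unit PH2): Unit PH2 becomes $515,495.

Unit 4B: $298,635 · Unit PH2: $515,495 · Unit 1B: $30,220 · Unit 5A: $147,540 · Unit 5B: $225,755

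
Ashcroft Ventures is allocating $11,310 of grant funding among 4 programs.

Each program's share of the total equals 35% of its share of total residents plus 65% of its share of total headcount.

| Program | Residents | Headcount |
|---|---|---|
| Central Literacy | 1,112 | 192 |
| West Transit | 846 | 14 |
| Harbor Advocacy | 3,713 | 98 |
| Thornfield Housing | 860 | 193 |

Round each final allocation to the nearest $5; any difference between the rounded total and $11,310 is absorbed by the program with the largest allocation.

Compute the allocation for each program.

Totals — residents 6,531, headcount 497.
Blended shares (35% residents + 65% headcount): Central Literacy 0.3107; West Transit 0.0636; Harbor Advocacy 0.3272; Thornfield Housing 0.2985.
Pro-rata amounts: Central Literacy 3,514.01; West Transit 719.85; Harbor Advocacy 3,700.08; Thornfield Housing 3,376.06.
At nearest $5: Central Literacy $3,515; West Transit $720; Harbor Advocacy $3,700; Thornfield Housing $3,375. Sum = $11,310.
No rounding difference to absorb.

Central Literacy: $3,515 · West Transit: $720 · Harbor Advocacy: $3,700 · Thornfield Housing: $3,375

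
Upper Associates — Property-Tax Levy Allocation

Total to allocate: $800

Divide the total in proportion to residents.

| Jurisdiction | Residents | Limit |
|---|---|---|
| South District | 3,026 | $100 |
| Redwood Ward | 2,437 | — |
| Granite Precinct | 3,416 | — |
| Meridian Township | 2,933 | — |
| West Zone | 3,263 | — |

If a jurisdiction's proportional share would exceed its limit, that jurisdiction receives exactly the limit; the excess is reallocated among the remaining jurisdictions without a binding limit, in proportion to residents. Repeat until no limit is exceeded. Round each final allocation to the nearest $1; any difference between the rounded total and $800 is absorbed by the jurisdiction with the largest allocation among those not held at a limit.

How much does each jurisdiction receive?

Residents total: 15,075.
Proportional shares (ignoring caps): South District 160.58; Redwood Ward 129.33; Granite Precinct 181.28; Meridian Township 155.65; West Zone 173.16.
Held at cap: South District ($100); balance $700 reallocated over remaining residents 12,049.
Shares after redistribution: Redwood Ward 141.58 → $142; Granite Precinct 198.46 → $198; Meridian Township 170.40 → $170; West Zone 189.57 → $190.

South District: $100 | Redwood Ward: $142 | Granite Precinct: $198 | Meridian Township: $170 | West Zone: $190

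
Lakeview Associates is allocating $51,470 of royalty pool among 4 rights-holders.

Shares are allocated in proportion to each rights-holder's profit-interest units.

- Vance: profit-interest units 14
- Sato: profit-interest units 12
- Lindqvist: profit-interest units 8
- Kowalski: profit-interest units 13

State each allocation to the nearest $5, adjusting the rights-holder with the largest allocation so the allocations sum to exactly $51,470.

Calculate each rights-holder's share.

Total profit-interest units = 47.
Pro-rata amounts: Vance 14/47 × $51,470 = 15,331.49; Sato 12/47 × $51,470 = 13,141.28; Lindqvist 8/47 × $51,470 = 8,760.85; Kowalski 13/47 × $51,470 = 14,236.38.
Rounded to nearest $5: Vance $15,330; Sato $13,140; Lindqvist $8,760; Kowalski $14,235. Sum = $51,465.
Difference $51,470 − $51,465 = +$5 applied to largest allocation (Vance): Vance becomes $15,335.

Vance: $15,335; Sato: $13,140; Lindqvist: $8,760; Kowalski: $14,235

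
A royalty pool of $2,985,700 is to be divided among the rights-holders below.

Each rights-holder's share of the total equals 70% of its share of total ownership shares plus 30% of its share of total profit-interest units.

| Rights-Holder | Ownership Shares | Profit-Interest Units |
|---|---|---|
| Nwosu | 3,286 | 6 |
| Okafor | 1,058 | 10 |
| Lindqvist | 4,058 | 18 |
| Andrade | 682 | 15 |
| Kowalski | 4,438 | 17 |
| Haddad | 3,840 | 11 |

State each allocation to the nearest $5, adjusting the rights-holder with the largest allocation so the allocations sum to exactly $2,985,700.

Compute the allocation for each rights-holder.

Nwosu: $465,355 | Okafor: $243,685 | Lindqvist: $697,880 | Andrade: $256,585 | Kowalski: $731,990 | Haddad: $590,205

Totals — ownership shares 17,362, profit-interest units 77.
Combined weights (70% ownership shares + 30% profit-interest units): Nwosu 0.1559; Okafor 0.0816; Lindqvist 0.2337; Andrade 0.0859; Kowalski 0.2452; Haddad 0.1977.
Raw shares: Nwosu 465,355.26; Okafor 243,685.12; Lindqvist 697,877.68; Andrade 256,586.25; Kowalski 731,988.44; Haddad 590,207.25.
At nearest $5: Nwosu $465,355; Okafor $243,685; Lindqvist $697,880; Andrade $256,585; Kowalski $731,990; Haddad $590,205. Sum = $2,985,700.
Rounded total matches; no reconciliation needed.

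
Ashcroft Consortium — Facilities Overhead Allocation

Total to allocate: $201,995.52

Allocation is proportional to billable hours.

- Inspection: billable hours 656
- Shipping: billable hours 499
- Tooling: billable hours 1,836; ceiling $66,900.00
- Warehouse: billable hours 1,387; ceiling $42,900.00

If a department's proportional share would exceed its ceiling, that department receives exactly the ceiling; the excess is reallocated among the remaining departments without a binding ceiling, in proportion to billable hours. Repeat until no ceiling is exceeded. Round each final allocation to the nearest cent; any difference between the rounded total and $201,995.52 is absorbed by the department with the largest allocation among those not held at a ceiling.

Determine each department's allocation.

Inspection: $52,363.86 | Shipping: $39,831.66 | Tooling: $66,900.00 | Warehouse: $42,900.00

Billable hours total: 4,378.
Unconstrained shares: Inspection 30,267.0309; Shipping 23,023.2445; Tooling 84,710.7754; Warehouse 63,994.4692.
Capped: Tooling ($66,900.00), Warehouse ($42,900.00); balance $92,195.52 reallocated over remaining billable hours 1,155.
Shares after redistribution: Inspection 52,363.8624 → $52,363.86; Shipping 39,831.6576 → $39,831.66.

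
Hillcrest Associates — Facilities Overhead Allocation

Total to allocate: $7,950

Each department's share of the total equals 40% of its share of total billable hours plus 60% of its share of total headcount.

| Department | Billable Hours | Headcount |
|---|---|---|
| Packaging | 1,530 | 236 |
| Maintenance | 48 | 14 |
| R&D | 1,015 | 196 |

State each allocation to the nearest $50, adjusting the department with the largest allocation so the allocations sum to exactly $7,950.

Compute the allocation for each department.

Packaging: $4,400 | Maintenance: $200 | R&D: $3,350

Billable hours total 2,593; headcount total 446.
Blended shares (40% billable hours + 60% headcount): Packaging 0.5535; Maintenance 0.0262; R&D 0.4203.
Unrounded shares: Packaging 4,400.40; Maintenance 208.60; R&D 3,341.01.
At nearest $50: Packaging $4,400; Maintenance $200; R&D $3,350. Sum = $7,950.
Rounded total matches; no reconciliation needed.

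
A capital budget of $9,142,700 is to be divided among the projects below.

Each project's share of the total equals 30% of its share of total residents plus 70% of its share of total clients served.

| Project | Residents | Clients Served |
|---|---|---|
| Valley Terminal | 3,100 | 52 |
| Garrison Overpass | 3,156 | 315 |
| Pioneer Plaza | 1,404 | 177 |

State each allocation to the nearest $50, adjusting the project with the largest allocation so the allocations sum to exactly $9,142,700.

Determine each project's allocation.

Totals — residents 7,660, clients served 544.
Composite weights (30% residents + 70% clients served): Valley Terminal 0.1883; Garrison Overpass 0.5289; Pioneer Plaza 0.2827.
Unrounded shares: Valley Terminal 1,721,768.68; Garrison Overpass 4,835,885.02; Pioneer Plaza 2,585,046.29.
At nearest $50: Valley Terminal $1,721,750; Garrison Overpass $4,835,900; Pioneer Plaza $2,585,050. Sum = $9,142,700.
Rounded total matches; no reconciliation needed.

Valley Terminal: $1,721,750 | Garrison Overpass: $4,835,900 | Pioneer Plaza: $2,585,050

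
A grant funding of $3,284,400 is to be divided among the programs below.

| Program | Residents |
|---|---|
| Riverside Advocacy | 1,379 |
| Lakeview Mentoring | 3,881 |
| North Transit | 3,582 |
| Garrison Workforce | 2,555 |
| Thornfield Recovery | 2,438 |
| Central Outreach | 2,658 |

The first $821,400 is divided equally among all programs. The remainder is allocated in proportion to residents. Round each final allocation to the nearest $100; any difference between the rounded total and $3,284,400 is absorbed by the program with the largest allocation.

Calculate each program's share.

Riverside Advocacy: $342,800 | Lakeview Mentoring: $716,500 | North Transit: $671,800 | Garrison Workforce: $518,500 | Thornfield Recovery: $501,000 | Central Outreach: $533,800

Equal tier: $821,400 ÷ 6 = $136,900 apiece.
Remainder $2,463,000 by residents (total 16,493): Riverside Advocacy 205,934.46 → $205,900; Lakeview Mentoring 579,573.33 → $579,600; North Transit 534,921.85 → $534,900; Garrison Workforce 381,553.69 → $381,600; Thornfield Recovery 364,081.37 → $364,100; Central Outreach 396,935.31 → $396,900.
Totals: Riverside Advocacy $136,900 + $205,900 = $342,800; Lakeview Mentoring $136,900 + $579,600 = $716,500; North Transit $136,900 + $534,900 = $671,800; Garrison Workforce $136,900 + $381,600 = $518,500; Thornfield Recovery $136,900 + $364,100 = $501,000; Central Outreach $136,900 + $396,900 = $533,800.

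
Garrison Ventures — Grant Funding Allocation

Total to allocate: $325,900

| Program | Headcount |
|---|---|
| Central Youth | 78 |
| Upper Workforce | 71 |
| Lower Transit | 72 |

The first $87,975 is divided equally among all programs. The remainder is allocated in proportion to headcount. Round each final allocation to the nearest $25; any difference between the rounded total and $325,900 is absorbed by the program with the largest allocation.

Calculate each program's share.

Equal tier: $87,975 ÷ 3 = $29,325 apiece.
Remainder $237,925 by headcount (total 221): Central Youth 83,973.53 → $83,975; Upper Workforce 76,437.44 → $76,425; Lower Transit 77,514.03 → $77,525.
Totals: Central Youth $29,325 + $83,975 = $113,300; Upper Workforce $29,325 + $76,425 = $105,750; Lower Transit $29,325 + $77,525 = $106,850.

Central Youth: $113,300; Upper Workforce: $105,750; Lower Transit: $106,850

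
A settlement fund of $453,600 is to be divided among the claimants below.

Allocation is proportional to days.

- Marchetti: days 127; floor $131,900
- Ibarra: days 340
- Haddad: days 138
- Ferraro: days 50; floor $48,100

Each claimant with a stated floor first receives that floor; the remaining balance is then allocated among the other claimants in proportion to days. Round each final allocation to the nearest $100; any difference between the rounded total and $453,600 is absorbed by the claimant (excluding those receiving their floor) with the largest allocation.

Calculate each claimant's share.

Marchetti: $131,900 | Ibarra: $194,600 | Haddad: $79,000 | Ferraro: $48,100

Guaranteed amounts: Marchetti $131,900; Ferraro $48,100. Residual $273,600.
Residual split over remaining days 478: Ibarra 194,610.88 → $194,600; Haddad 78,989.12 → $79,000.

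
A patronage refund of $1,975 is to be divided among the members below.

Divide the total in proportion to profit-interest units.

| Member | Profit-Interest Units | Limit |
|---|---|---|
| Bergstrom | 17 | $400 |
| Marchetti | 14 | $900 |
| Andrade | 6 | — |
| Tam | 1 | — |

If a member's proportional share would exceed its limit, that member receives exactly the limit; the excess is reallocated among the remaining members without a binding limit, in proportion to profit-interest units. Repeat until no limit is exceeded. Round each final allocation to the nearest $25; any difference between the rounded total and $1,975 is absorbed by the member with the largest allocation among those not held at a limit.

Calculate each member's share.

Bergstrom: $400 · Marchetti: $900 · Andrade: $575 · Tam: $100

Profit-interest units total: 38.
Proportional shares (ignoring caps): Bergstrom 883.55; Marchetti 727.63; Andrade 311.84; Tam 51.97.
Held at cap: Bergstrom ($400); balance $1,575 reallocated over remaining profit-interest units 21.
Held at cap: Marchetti ($900); balance $675 reallocated over remaining profit-interest units 7.
Redistributed shares: Andrade 578.57 → $575; Tam 96.43 → $100.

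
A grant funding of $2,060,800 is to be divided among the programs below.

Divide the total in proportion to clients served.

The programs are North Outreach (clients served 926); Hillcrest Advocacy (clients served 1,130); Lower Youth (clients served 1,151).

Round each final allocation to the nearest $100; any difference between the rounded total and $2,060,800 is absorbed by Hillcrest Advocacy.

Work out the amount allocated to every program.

Clients served total: 3,207.
Pro-rata amounts: North Outreach 926/3,207 × $2,060,800 = 595,042.34; Hillcrest Advocacy 1,130/3,207 × $2,060,800 = 726,131.59; Lower Youth 1,151/3,207 × $2,060,800 = 739,626.07.
After rounding ($100): North Outreach $595,000; Hillcrest Advocacy $726,100; Lower Youth $739,600. Sum = $2,060,700.
Difference $2,060,800 − $2,060,700 = +$100 applied to Hillcrest Advocacy: Hillcrest Advocacy becomes $726,200.

North Outreach: $595,000; Hillcrest Advocacy: $726,200; Lower Youth: $739,600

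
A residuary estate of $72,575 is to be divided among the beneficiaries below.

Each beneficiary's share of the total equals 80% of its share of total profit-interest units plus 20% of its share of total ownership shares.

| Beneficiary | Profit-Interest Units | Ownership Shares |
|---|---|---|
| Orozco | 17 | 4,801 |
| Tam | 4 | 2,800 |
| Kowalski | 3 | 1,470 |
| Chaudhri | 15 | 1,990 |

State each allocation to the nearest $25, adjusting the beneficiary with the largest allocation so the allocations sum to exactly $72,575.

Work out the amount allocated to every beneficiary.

Totals — profit-interest units 39, ownership shares 11,061.
Combined weights (80% profit-interest units + 20% ownership shares): Orozco 0.4355; Tam 0.1327; Kowalski 0.0881; Chaudhri 0.3437.
Pro-rata amounts: Orozco 31,608.41; Tam 9,629.22; Kowalski 6,395.19; Chaudhri 24,942.18.
Rounded to nearest $25: Orozco $31,600; Tam $9,625; Kowalski $6,400; Chaudhri $24,950. Sum = $72,575.
Rounded total matches; no reconciliation needed.

Orozco: $31,600; Tam: $9,625; Kowalski: $6,400; Chaudhri: $24,950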